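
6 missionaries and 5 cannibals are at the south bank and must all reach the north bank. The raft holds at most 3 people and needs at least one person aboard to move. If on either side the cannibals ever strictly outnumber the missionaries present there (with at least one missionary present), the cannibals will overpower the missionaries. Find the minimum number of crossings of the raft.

Counting alone: each trip to the north bank takes at most 3 across and each return brings at least 1 back, so after t trips out (and t−1 returns) at most 3t − (t−1) of the 11 are across; that first reaches 11 at t = 5, so at least 9 crossings are needed.
The plan below uses exactly 9 crossings, so it is optimal:
1. 3 cannibals → the north bank.  (the south bank: 6M 2C; the north bank: 0M 3C)
2. 1 cannibal ← the south bank.  (the south bank: 6M 3C; the north bank: 0M 2C)
3. 3 missionaries → the north bank.  (the south bank: 3M 3C; the north bank: 3M 2C)
4. 1 missionary ← the south bank.  (the south bank: 4M 3C; the north bank: 2M 2C)
5. 2 missionaries and 1 cannibal → the north bank.  (the south bank: 2M 2C; the north bank: 4M 3C)
6. 1 missionary ← the south bank.  (the south bank: 3M 2C; the north bank: 3M 3C)
7. 2 missionaries and 1 cannibal → the north bank.  (the south bank: 1M 1C; the north bank: 5M 4C)
8. 1 missionary ← the south bank.  (the south bank: 2M 1C; the north bank: 4M 4C)
9. 2 missionaries and 1 cannibal → the north bank.  (the south bank: 0M 0C; the north bank: 6M 5C)

9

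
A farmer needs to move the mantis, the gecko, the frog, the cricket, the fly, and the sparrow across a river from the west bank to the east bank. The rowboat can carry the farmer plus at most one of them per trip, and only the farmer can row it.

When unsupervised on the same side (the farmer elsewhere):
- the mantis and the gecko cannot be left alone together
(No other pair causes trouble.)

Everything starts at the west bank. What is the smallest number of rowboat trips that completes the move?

Counting alone: the farmer can take at most 1 across per trip to the east bank, so moving all 6 needs at least 6 loaded trips out, with a return between consecutive ones — at least 11 crossings.
The plan below uses exactly 11 crossings, so it is optimal:
1. Farmer goes to the east bank with the mantis.  [the west bank: the cricket, the fly, the frog, the gecko, the sparrow | the east bank: the mantis]
2. Farmer goes back to the west bank alone.  [the west bank: the cricket, the fly, the frog, the gecko, the sparrow | the east bank: the mantis]
3. Farmer goes to the east bank with the frog.  [the west bank: the cricket, the fly, the gecko, the sparrow | the east bank: the frog, the mantis]
4. Farmer goes back to the west bank alone.  [the west bank: the cricket, the fly, the gecko, the sparrow | the east bank: the frog, the mantis]
5. Farmer goes to the east bank with the cricket.  [the west bank: the fly, the gecko, the sparrow | the east bank: the cricket, the frog, the mantis]
6. Farmer goes back to the west bank alone.  [the west bank: the fly, the gecko, the sparrow | the east bank: the cricket, the frog, the mantis]
7. Farmer goes to the east bank with the fly.  [the west bank: the gecko, the sparrow | the east bank: the cricket, the fly, the frog, the mantis]
8. Farmer goes back to the west bank alone.  [the west bank: the gecko, the sparrow | the east bank: the cricket, the fly, the frog, the mantis]
9. Farmer goes to the east bank with the sparrow.  [the west bank: the gecko | the east bank: the cricket, the fly, the frog, the mantis, the sparrow]
10. Farmer goes back to the west bank alone.  [the west bank: the gecko | the east bank: the cricket, the fly, the frog, the mantis, the sparrow]
11. Farmer goes to the east bank with the gecko.  [the west bank: — | the east bank: the cricket, the fly, the frog, the gecko, the mantis, the sparrow]

11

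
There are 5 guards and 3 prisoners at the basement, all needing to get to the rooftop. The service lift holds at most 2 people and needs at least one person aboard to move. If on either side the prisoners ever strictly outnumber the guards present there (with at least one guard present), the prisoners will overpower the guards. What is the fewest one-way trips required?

13

Counting alone: each trip to the rooftop takes at most 2 across and each return brings at least 1 back, so after t trips out (and t−1 returns) at most 2t − (t−1) of the 8 are across; that first reaches 8 at t = 7, so at least 13 crossings are needed.
The plan below uses exactly 13 crossings, so it is optimal:
1. 2 prisoners → the rooftop.  (the basement: 5G 1P; the rooftop: 0G 2P)
2. 1 prisoner ← the basement.  (the basement: 5G 2P; the rooftop: 0G 1P)
3. 2 prisoners → the rooftop.  (the basement: 5G 0P; the rooftop: 0G 3P)
4. 1 prisoner ← the basement.  (the basement: 5G 1P; the rooftop: 0G 2P)
5. 2 guards → the rooftop.  (the basement: 3G 1P; the rooftop: 2G 2P)
6. 1 prisoner ← the basement.  (the basement: 3G 2P; the rooftop: 2G 1P)
7. 1 guard and 1 prisoner → the rooftop.  (the basement: 2G 1P; the rooftop: 3G 2P)
8. 1 prisoner ← the basement.  (the basement: 2G 2P; the rooftop: 3G 1P)
9. 2 prisoners → the rooftop.  (the basement: 2G 0P; the rooftop: 3G 3P)
10. 1 prisoner ← the basement.  (the basement: 2G 1P; the rooftop: 3G 2P)
11. 1 guard and 1 prisoner → the rooftop.  (the basement: 1G 0P; the rooftop: 4G 3P)
12. 1 prisoner ← the basement.  (the basement: 1G 1P; the rooftop: 4G 2P)
13. 1 guard and 1 prisoner → the rooftop.  (the basement: 0G 0P; the rooftop: 5G 3P)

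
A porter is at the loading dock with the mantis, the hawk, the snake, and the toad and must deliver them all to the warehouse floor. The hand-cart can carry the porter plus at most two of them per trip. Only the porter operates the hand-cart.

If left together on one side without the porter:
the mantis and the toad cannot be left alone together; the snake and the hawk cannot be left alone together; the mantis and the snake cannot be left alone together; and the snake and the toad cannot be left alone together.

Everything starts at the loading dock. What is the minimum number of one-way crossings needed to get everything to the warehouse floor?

5

Counting alone: the porter can take at most 2 across per trip to the warehouse floor, so moving all 4 needs at least 2 loaded trips out, with a return between consecutive ones — at least 3 crossings.
The safety rule pushes this higher. Following every safe sequence of crossings, the most of the 4 that can be at the warehouse floor as the hand-cart arrives there on crossing 3 is 3 — never all 4.
So no plan with fewer than 5 crossings exists, and this one achieves 5:
1. Porter goes to the warehouse floor with the mantis and the snake.  [the loading dock: the hawk, the toad | the warehouse floor: the mantis, the snake]
2. Porter goes back to the loading dock with the mantis.  [the loading dock: the hawk, the mantis, the toad | the warehouse floor: the snake]
3. Porter goes to the warehouse floor with the hawk and the mantis.  [the loading dock: the toad | the warehouse floor: the hawk, the mantis, the snake]
4. Porter goes back to the loading dock with the snake.  [the loading dock: the snake, the toad | the warehouse floor: the hawk, the mantis]
5. Porter goes to the warehouse floor with the snake and the toad.  [the loading dock: — | the warehouse floor: the hawk, the mantis, the snake, the toad]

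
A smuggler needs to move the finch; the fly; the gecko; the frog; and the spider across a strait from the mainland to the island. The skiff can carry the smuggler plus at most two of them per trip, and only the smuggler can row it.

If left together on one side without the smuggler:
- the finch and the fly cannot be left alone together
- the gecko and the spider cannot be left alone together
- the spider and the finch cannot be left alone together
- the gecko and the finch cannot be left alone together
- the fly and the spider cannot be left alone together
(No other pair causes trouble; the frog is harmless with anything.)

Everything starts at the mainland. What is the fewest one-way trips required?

Counting alone: the smuggler can take at most 2 across per trip to the island, so moving all 5 needs at least 3 loaded trips out, with a return between consecutive ones — at least 5 crossings.
The safety rule pushes this higher. Following every safe sequence of crossings, the most of the 5 that can be at the island as the skiff arrives there on crossing 5 is 4 — never all 5.
So no plan with fewer than 7 crossings exists, and this one achieves 7:
1. Smuggler goes to the island with the finch and the spider.  [the mainland: the fly, the frog, the gecko | the island: the finch, the spider]
2. Smuggler goes back to the mainland with the finch.  [the mainland: the finch, the fly, the frog, the gecko | the island: the spider]
3. Smuggler goes to the island with the finch and the frog.  [the mainland: the fly, the gecko | the island: the finch, the frog, the spider]
4. Smuggler goes back to the mainland with the finch.  [the mainland: the finch, the fly, the gecko | the island: the frog, the spider]
5. Smuggler goes to the island with the fly and the gecko.  [the mainland: the finch | the island: the fly, the frog, the gecko, the spider]
6. Smuggler goes back to the mainland with the spider.  [the mainland: the finch, the spider | the island: the fly, the frog, the gecko]
7. Smuggler goes to the island with the finch and the spider.  [the mainland: — | the island: the finch, the fly, the frog, the gecko, the spider]

7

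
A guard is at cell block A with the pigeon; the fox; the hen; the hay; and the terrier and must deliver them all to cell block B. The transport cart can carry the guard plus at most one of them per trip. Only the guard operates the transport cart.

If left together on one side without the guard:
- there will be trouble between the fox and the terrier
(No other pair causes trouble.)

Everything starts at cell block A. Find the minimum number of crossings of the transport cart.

9

Counting alone: the guard can take at most 1 across per trip to cell block B, so moving all 5 needs at least 5 loaded trips out, with a return between consecutive ones — at least 9 crossings.
The plan below uses exactly 9 crossings, so it is optimal:
1. Guard goes to cell block B with the fox.
2. Guard goes back to cell block A alone.
3. Guard goes to cell block B with the pigeon.
4. Guard goes back to cell block A alone.
5. Guard goes to cell block B with the hen.
6. Guard goes back to cell block A alone.
7. Guard goes to cell block B with the hay.
8. Guard goes back to cell block A alone.
9. Guard goes to cell block B with the terrier.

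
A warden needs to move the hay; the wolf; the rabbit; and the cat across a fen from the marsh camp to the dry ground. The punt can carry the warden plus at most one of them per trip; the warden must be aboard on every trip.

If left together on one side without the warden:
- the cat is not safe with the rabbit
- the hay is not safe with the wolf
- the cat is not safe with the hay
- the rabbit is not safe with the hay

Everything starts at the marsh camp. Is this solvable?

Whatever the first load, the items left behind include a forbidden pair without the warden. No opening move is safe, so no plan exists.

No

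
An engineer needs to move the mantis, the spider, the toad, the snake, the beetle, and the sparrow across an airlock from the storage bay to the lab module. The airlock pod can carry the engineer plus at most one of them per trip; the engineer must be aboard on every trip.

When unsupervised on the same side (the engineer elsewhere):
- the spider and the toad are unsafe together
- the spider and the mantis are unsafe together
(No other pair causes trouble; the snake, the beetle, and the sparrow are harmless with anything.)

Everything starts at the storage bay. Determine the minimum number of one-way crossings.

Counting alone: the engineer can take at most 1 across per trip to the lab module, so moving all 6 needs at least 6 loaded trips out, with a return between consecutive ones — at least 11 crossings.
The safety rule pushes this higher. Following every safe sequence of crossings, the most of the 6 that can be at the lab module as the airlock pod arrives there on crossing 11 is 5 — never all 6.
So no plan with fewer than 13 crossings exists, and this one achieves 13:
1. Engineer goes to the lab module with the spider.
2. Engineer goes back to the storage bay alone.
3. Engineer goes to the lab module with the mantis.
4. Engineer goes back to the storage bay with the spider.
5. Engineer goes to the lab module with the toad.
6. Engineer goes back to the storage bay alone.
7. Engineer goes to the lab module with the snake.
8. Engineer goes back to the storage bay alone.
9. Engineer goes to the lab module with the beetle.
10. Engineer goes back to the storage bay alone.
11. Engineer goes to the lab module with the sparrow.
12. Engineer goes back to the storage bay alone.
13. Engineer goes to the lab module with the spider.

13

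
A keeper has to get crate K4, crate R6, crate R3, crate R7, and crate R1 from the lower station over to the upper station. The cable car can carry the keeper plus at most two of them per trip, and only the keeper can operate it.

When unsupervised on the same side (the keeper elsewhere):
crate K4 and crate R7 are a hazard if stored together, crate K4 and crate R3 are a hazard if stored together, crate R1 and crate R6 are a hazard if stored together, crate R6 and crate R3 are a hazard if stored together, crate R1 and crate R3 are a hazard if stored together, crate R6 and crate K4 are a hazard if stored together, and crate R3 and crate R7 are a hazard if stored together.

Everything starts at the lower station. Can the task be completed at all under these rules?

No

Whatever the first load, the items left behind include a forbidden pair without the keeper. No opening move is safe, so no plan exists.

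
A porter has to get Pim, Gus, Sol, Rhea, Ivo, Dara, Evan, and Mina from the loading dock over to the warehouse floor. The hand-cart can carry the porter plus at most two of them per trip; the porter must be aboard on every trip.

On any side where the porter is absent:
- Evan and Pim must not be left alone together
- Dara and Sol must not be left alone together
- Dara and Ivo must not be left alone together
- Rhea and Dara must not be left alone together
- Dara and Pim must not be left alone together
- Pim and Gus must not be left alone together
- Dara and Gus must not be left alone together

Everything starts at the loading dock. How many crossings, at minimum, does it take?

Counting alone: the porter can take at most 2 across per trip to the warehouse floor, so moving all 8 needs at least 4 loaded trips out, with a return between consecutive ones — at least 7 crossings.
The safety rule pushes this higher. Following every safe sequence of crossings, the most of the 8 that can be at the warehouse floor as the hand-cart arrives there on crossings 7, 9, 11 is 5, 6, 7 respectively — never all 8.
So no plan with fewer than 13 crossings exists, and this one achieves 13:
1. Porter goes to the warehouse floor with Dara and Pim.
2. Porter goes back to the loading dock with Pim.
3. Porter goes to the warehouse floor with Pim and Sol.
4. Porter goes back to the loading dock with Dara.
5. Porter goes to the warehouse floor with Dara and Rhea.
6. Porter goes back to the loading dock with Dara.
7. Porter goes to the warehouse floor with Gus and Ivo.
8. Porter goes back to the loading dock with Pim.
9. Porter goes to the warehouse floor with Evan and Pim.
10. Porter goes back to the loading dock with Pim.
11. Porter goes to the warehouse floor with Mina and Pim.
12. Porter goes back to the loading dock with Pim.
13. Porter goes to the warehouse floor with Dara and Pim.

13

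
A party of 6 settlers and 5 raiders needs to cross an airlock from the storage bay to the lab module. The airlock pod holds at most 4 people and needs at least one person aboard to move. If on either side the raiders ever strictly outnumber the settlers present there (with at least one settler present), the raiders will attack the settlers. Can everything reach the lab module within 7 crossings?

Yes — this plan uses 7 crossings (≤ 7):
1. 2 raiders → the lab module.  (the storage bay: 6S 3R; the lab module: 0S 2R)
2. 1 raider ← the storage bay.  (the storage bay: 6S 4R; the lab module: 0S 1R)
3. 4 raiders → the lab module.  (the storage bay: 6S 0R; the lab module: 0S 5R)
4. 1 raider ← the storage bay.  (the storage bay: 6S 1R; the lab module: 0S 4R)
5. 4 settlers → the lab module.  (the storage bay: 2S 1R; the lab module: 4S 4R)
6. 1 raider ← the storage bay.  (the storage bay: 2S 2R; the lab module: 4S 3R)
7. 2 settlers and 2 raiders → the lab module.  (the storage bay: 0S 0R; the lab module: 6S 5R)

Yes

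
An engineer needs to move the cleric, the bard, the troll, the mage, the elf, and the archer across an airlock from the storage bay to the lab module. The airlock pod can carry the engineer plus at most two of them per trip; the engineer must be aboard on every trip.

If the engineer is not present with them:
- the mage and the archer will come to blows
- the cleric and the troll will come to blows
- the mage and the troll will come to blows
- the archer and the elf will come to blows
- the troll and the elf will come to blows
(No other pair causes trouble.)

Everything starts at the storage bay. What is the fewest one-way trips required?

Counting alone: the engineer can take at most 2 across per trip to the lab module, so moving all 6 needs at least 3 loaded trips out, with a return between consecutive ones — at least 5 crossings.
The safety rule pushes this higher. Following every safe sequence of crossings, the most of the 6 that can be at the lab module as the airlock pod arrives there on crossing 5 is 5 — never all 6.
So no plan with fewer than 7 crossings exists, and this one achieves 7:
1. Engineer goes to the lab module with the archer and the troll.  [the storage bay: the bard, the cleric, the elf, the mage | the lab module: the archer, the troll]
2. Engineer goes back to the storage bay alone.  [the storage bay: the bard, the cleric, the elf, the mage | the lab module: the archer, the troll]
3. Engineer goes to the lab module with the bard and the cleric.  [the storage bay: the elf, the mage | the lab module: the archer, the bard, the cleric, the troll]
4. Engineer goes back to the storage bay with the troll.  [the storage bay: the elf, the mage, the troll | the lab module: the archer, the bard, the cleric]
5. Engineer goes to the lab module with the elf and the mage.  [the storage bay: the troll | the lab module: the archer, the bard, the cleric, the elf, the mage]
6. Engineer goes back to the storage bay with the archer.  [the storage bay: the archer, the troll | the lab module: the bard, the cleric, the elf, the mage]
7. Engineer goes to the lab module with the archer and the troll.  [the storage bay: — | the lab module: the archer, the bard, the cleric, the elf, the mage, the troll]

7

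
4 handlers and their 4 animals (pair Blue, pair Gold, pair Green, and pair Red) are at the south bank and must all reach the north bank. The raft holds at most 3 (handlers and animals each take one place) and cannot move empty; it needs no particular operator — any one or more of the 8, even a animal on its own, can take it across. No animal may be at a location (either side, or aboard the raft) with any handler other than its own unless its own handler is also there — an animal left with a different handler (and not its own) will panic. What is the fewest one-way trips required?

Counting alone: each trip to the north bank takes at most 3 across and each return brings at least 1 back, so after t trips out (and t−1 returns) at most 3t − (t−1) of the 8 are across; that first reaches 8 at t = 4, so at least 7 crossings are needed.
The safety rule pushes this higher. Following every safe sequence of crossings, the most of the 8 that can be at the north bank as the raft arrives there on crossing 7 is 7 — never all 8.
So no plan with fewer than 9 crossings exists, and this one achieves 9:
1. animal Blue and handler Blue cross → the north bank.
2. handler Blue crosses ← the south bank.
3. animal Gold, handler Blue, and handler Gold cross → the north bank.
4. animal Blue and handler Blue cross ← the south bank.
5. handler Blue, handler Green, and handler Red cross → the north bank.
6. animal Gold crosses ← the south bank.
7. animal Blue and animal Gold cross → the north bank.
8. animal Blue crosses ← the south bank.
9. animal Blue, animal Green, and animal Red cross → the north bank.

9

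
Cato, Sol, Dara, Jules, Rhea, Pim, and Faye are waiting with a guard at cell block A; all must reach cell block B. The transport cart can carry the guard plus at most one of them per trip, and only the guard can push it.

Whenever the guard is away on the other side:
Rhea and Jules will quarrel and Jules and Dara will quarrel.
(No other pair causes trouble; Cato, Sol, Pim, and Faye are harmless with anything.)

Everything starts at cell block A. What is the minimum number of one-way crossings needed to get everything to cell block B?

Counting alone: the guard can take at most 1 across per trip to cell block B, so moving all 7 needs at least 7 loaded trips out, with a return between consecutive ones — at least 13 crossings.
The safety rule pushes this higher. Following every safe sequence of crossings, the most of the 7 that can be at cell block B as the transport cart arrives there on crossing 13 is 6 — never all 7.
So no plan with fewer than 15 crossings exists, and this one achieves 15:
1. Guard goes to cell block B with Jules.
2. Guard goes back to cell block A alone.
3. Guard goes to cell block B with Cato.
4. Guard goes back to cell block A alone.
5. Guard goes to cell block B with Sol.
6. Guard goes back to cell block A alone.
7. Guard goes to cell block B with Dara.
8. Guard goes back to cell block A with Jules.
9. Guard goes to cell block B with Rhea.
10. Guard goes back to cell block A alone.
11. Guard goes to cell block B with Pim.
12. Guard goes back to cell block A alone.
13. Guard goes to cell block B with Faye.
14. Guard goes back to cell block A alone.
15. Guard goes to cell block B with Jules.

15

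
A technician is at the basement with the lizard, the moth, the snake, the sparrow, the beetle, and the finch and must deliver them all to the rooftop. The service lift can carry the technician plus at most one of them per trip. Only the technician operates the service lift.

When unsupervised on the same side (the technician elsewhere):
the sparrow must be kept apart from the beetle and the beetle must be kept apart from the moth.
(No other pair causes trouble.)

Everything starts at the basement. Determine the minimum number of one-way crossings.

13

Counting alone: the technician can take at most 1 across per trip to the rooftop, so moving all 6 needs at least 6 loaded trips out, with a return between consecutive ones — at least 11 crossings.
The safety rule pushes this higher. Following every safe sequence of crossings, the most of the 6 that can be at the rooftop as the service lift arrives there on crossing 11 is 5 — never all 6.
So no plan with fewer than 13 crossings exists, and this one achieves 13:
1. Technician goes to the rooftop with the beetle.
2. Technician goes back to the basement alone.
3. Technician goes to the rooftop with the lizard.
4. Technician goes back to the basement alone.
5. Technician goes to the rooftop with the moth.
6. Technician goes back to the basement with the beetle.
7. Technician goes to the rooftop with the sparrow.
8. Technician goes back to the basement alone.
9. Technician goes to the rooftop with the snake.
10. Technician goes back to the basement alone.
11. Technician goes to the rooftop with the finch.
12. Technician goes back to the basement alone.
13. Technician goes to the rooftop with the beetle.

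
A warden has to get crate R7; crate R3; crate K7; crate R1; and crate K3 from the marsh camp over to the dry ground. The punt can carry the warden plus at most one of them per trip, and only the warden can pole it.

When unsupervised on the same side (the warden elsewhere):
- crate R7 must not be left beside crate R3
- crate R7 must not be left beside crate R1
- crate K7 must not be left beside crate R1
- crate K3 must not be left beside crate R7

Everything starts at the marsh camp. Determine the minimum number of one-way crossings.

Whatever the first load, the items left behind include a forbidden pair without the warden. No opening move is safe, so no plan exists.

impossible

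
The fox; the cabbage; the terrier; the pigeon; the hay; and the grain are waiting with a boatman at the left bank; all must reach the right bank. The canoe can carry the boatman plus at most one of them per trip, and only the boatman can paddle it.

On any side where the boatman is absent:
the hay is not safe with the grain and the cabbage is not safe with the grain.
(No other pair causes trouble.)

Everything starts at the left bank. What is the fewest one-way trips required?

13

Counting alone: the boatman can take at most 1 across per trip to the right bank, so moving all 6 needs at least 6 loaded trips out, with a return between consecutive ones — at least 11 crossings.
The safety rule pushes this higher. Following every safe sequence of crossings, the most of the 6 that can be at the right bank as the canoe arrives there on crossing 11 is 5 — never all 6.
So no plan with fewer than 13 crossings exists, and this one achieves 13:
1. Boatman goes to the right bank with the grain.  [the left bank: the cabbage, the fox, the hay, the pigeon, the terrier | the right bank: the grain]
2. Boatman goes back to the left bank alone.  [the left bank: the cabbage, the fox, the hay, the pigeon, the terrier | the right bank: the grain]
3. Boatman goes to the right bank with the fox.  [the left bank: the cabbage, the hay, the pigeon, the terrier | the right bank: the fox, the grain]
4. Boatman goes back to the left bank alone.  [the left bank: the cabbage, the hay, the pigeon, the terrier | the right bank: the fox, the grain]
5. Boatman goes to the right bank with the cabbage.  [the left bank: the hay, the pigeon, the terrier | the right bank: the cabbage, the fox, the grain]
6. Boatman goes back to the left bank with the grain.  [the left bank: the grain, the hay, the pigeon, the terrier | the right bank: the cabbage, the fox]
7. Boatman goes to the right bank with the hay.  [the left bank: the grain, the pigeon, the terrier | the right bank: the cabbage, the fox, the hay]
8. Boatman goes back to the left bank alone.  [the left bank: the grain, the pigeon, the terrier | the right bank: the cabbage, the fox, the hay]
9. Boatman goes to the right bank with the terrier.  [the left bank: the grain, the pigeon | the right bank: the cabbage, the fox, the hay, the terrier]
10. Boatman goes back to the left bank alone.  [the left bank: the grain, the pigeon | the right bank: the cabbage, the fox, the hay, the terrier]
11. Boatman goes to the right bank with the pigeon.  [the left bank: the grain | the right bank: the cabbage, the fox, the hay, the pigeon, the terrier]
12. Boatman goes back to the left bank alone.  [the left bank: the grain | the right bank: the cabbage, the fox, the hay, the pigeon, the terrier]
13. Boatman goes to the right bank with the grain.  [the left bank: — | the right bank: the cabbage, the fox, the grain, the hay, the pigeon, the terrier]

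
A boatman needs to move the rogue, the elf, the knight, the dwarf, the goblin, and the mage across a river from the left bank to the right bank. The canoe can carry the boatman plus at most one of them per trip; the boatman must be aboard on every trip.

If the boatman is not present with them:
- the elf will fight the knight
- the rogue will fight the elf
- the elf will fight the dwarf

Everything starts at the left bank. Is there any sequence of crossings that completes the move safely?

No

Following every safe sequence of crossings from the start, the most of the 6 that can be at the right bank as the canoe arrives there on crossings 1, 3, 5, 7 is 1, 2, 3, 4 respectively; the best ever achieved is 4 of 6.
From crossing 9 on, no configuration arises that was not already reachable earlier: only 36 distinct safe configurations (who is on which side, and where the canoe is) can ever be reached, none of them has everyone across, and every continuation just revisits them. So no valid plan exists.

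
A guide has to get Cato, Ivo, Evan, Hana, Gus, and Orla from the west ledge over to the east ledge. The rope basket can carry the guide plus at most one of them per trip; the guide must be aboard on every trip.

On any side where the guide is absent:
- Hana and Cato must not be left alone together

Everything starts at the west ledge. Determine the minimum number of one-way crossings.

Counting alone: the guide can take at most 1 across per trip to the east ledge, so moving all 6 needs at least 6 loaded trips out, with a return between consecutive ones — at least 11 crossings.
The plan below uses exactly 11 crossings, so it is optimal:
1. Guide goes to the east ledge with Cato.  [the west ledge: Evan, Gus, Hana, Ivo, Orla | the east ledge: Cato]
2. Guide goes back to the west ledge alone.  [the west ledge: Evan, Gus, Hana, Ivo, Orla | the east ledge: Cato]
3. Guide goes to the east ledge with Ivo.  [the west ledge: Evan, Gus, Hana, Orla | the east ledge: Cato, Ivo]
4. Guide goes back to the west ledge alone.  [the west ledge: Evan, Gus, Hana, Orla | the east ledge: Cato, Ivo]
5. Guide goes to the east ledge with Evan.  [the west ledge: Gus, Hana, Orla | the east ledge: Cato, Evan, Ivo]
6. Guide goes back to the west ledge alone.  [the west ledge: Gus, Hana, Orla | the east ledge: Cato, Evan, Ivo]
7. Guide goes to the east ledge with Gus.  [the west ledge: Hana, Orla | the east ledge: Cato, Evan, Gus, Ivo]
8. Guide goes back to the west ledge alone.  [the west ledge: Hana, Orla | the east ledge: Cato, Evan, Gus, Ivo]
9. Guide goes to the east ledge with Orla.  [the west ledge: Hana | the east ledge: Cato, Evan, Gus, Ivo, Orla]
10. Guide goes back to the west ledge alone.  [the west ledge: Hana | the east ledge: Cato, Evan, Gus, Ivo, Orla]
11. Guide goes to the east ledge with Hana.  [the west ledge: — | the east ledge: Cato, Evan, Gus, Hana, Ivo, Orla]

11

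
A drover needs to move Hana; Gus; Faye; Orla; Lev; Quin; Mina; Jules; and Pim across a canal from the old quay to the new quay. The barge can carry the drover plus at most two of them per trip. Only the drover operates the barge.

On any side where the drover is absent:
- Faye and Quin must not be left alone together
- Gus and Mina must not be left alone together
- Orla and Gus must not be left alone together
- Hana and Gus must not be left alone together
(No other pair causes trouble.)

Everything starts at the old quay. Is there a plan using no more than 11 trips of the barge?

Yes — this plan uses 9 crossings (≤ 11):
1. Drover goes to the new quay with Faye and Gus.  [the old quay: Hana, Jules, Lev, Mina, Orla, Pim, Quin | the new quay: Faye, Gus]
2. Drover goes back to the old quay alone.  [the old quay: Hana, Jules, Lev, Mina, Orla, Pim, Quin | the new quay: Faye, Gus]
3. Drover goes to the new quay with Hana and Orla.  [the old quay: Jules, Lev, Mina, Pim, Quin | the new quay: Faye, Gus, Hana, Orla]
4. Drover goes back to the old quay with Gus.  [the old quay: Gus, Jules, Lev, Mina, Pim, Quin | the new quay: Faye, Hana, Orla]
5. Drover goes to the new quay with Lev and Mina.  [the old quay: Gus, Jules, Pim, Quin | the new quay: Faye, Hana, Lev, Mina, Orla]
6. Drover goes back to the old quay alone.  [the old quay: Gus, Jules, Pim, Quin | the new quay: Faye, Hana, Lev, Mina, Orla]
7. Drover goes to the new quay with Jules and Pim.  [the old quay: Gus, Quin | the new quay: Faye, Hana, Jules, Lev, Mina, Orla, Pim]
8. Drover goes back to the old quay alone.  [the old quay: Gus, Quin | the new quay: Faye, Hana, Jules, Lev, Mina, Orla, Pim]
9. Drover goes to the new quay with Gus and Quin.  [the old quay: — | the new quay: Faye, Gus, Hana, Jules, Lev, Mina, Orla, Pim, Quin]

Yes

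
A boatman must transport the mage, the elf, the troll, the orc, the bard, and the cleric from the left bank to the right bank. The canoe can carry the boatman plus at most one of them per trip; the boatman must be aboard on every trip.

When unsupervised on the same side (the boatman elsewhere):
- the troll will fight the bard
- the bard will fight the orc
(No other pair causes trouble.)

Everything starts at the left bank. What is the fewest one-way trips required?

13

Counting alone: the boatman can take at most 1 across per trip to the right bank, so moving all 6 needs at least 6 loaded trips out, with a return between consecutive ones — at least 11 crossings.
The safety rule pushes this higher. Following every safe sequence of crossings, the most of the 6 that can be at the right bank as the canoe arrives there on crossing 11 is 5 — never all 6.
So no plan with fewer than 13 crossings exists, and this one achieves 13:
1. Boatman goes to the right bank with the bard.
2. Boatman goes back to the left bank alone.
3. Boatman goes to the right bank with the mage.
4. Boatman goes back to the left bank alone.
5. Boatman goes to the right bank with the elf.
6. Boatman goes back to the left bank alone.
7. Boatman goes to the right bank with the troll.
8. Boatman goes back to the left bank with the bard.
9. Boatman goes to the right bank with the orc.
10. Boatman goes back to the left bank alone.
11. Boatman goes to the right bank with the cleric.
12. Boatman goes back to the left bank alone.
13. Boatman goes to the right bank with the bard.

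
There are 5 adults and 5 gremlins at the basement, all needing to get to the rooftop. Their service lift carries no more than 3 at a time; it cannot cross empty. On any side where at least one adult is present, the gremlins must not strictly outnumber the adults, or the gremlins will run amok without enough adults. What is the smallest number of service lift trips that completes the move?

Counting alone: each trip to the rooftop takes at most 3 across and each return brings at least 1 back, so after t trips out (and t−1 returns) at most 3t − (t−1) of the 10 are across; that first reaches 10 at t = 5, so at least 9 crossings are needed.
The safety rule pushes this higher. Following every safe sequence of crossings, the most of the 10 that can be at the rooftop as the service lift arrives there on crossing 9 is 9 — never all 10.
So no plan with fewer than 11 crossings exists, and this one achieves 11:
1. 2 gremlins → the rooftop.  (the basement: 5A 3G; the rooftop: 0A 2G)
2. 1 gremlin ← the basement.  (the basement: 5A 4G; the rooftop: 0A 1G)
3. 3 gremlins → the rooftop.  (the basement: 5A 1G; the rooftop: 0A 4G)
4. 1 gremlin ← the basement.  (the basement: 5A 2G; the rooftop: 0A 3G)
5. 3 adults → the rooftop.  (the basement: 2A 2G; the rooftop: 3A 3G)
6. 1 adult and 1 gremlin ← the basement.  (the basement: 3A 3G; the rooftop: 2A 2G)
7. 3 adults → the rooftop.  (the basement: 0A 3G; the rooftop: 5A 2G)
8. 1 gremlin ← the basement.  (the basement: 0A 4G; the rooftop: 5A 1G)
9. 2 gremlins → the rooftop.  (the basement: 0A 2G; the rooftop: 5A 3G)
10. 1 gremlin ← the basement.  (the basement: 0A 3G; the rooftop: 5A 2G)
11. 3 gremlins → the rooftop.  (the basement: 0A 0G; the rooftop: 5A 5G)

11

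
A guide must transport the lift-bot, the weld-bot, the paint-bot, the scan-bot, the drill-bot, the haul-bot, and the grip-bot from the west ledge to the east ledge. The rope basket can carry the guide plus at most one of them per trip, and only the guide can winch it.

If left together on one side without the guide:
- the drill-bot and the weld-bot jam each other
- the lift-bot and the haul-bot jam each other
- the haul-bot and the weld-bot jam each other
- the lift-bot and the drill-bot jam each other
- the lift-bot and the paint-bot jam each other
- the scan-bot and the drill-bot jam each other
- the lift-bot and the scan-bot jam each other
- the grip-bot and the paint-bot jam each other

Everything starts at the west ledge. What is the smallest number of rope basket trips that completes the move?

impossible

Whatever the first load, the items left behind include a forbidden pair without the guide. No opening move is safe, so no plan exists.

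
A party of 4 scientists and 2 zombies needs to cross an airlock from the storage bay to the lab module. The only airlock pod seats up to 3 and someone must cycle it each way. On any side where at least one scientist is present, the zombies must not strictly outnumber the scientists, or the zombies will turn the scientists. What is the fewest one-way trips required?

Counting alone: each trip to the lab module takes at most 3 across and each return brings at least 1 back, so after t trips out (and t−1 returns) at most 3t − (t−1) of the 6 are across; that first reaches 6 at t = 3, so at least 5 crossings are needed.
The plan below uses exactly 5 crossings, so it is optimal:
1. 2 zombies → the lab module.  (the storage bay: 4S 0Z; the lab module: 0S 2Z)
2. 1 zombie ← the storage bay.  (the storage bay: 4S 1Z; the lab module: 0S 1Z)
3. 2 scientists and 1 zombie → the lab module.  (the storage bay: 2S 0Z; the lab module: 2S 2Z)
4. 1 zombie ← the storage bay.  (the storage bay: 2S 1Z; the lab module: 2S 1Z)
5. 2 scientists and 1 zombie → the lab module.  (the storage bay: 0S 0Z; the lab module: 4S 2Z)

5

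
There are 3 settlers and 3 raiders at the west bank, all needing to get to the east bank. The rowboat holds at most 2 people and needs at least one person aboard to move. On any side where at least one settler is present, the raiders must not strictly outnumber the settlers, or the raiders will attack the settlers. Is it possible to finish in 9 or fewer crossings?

Counting alone: each trip to the east bank takes at most 2 across and each return brings at least 1 back, so after t trips out (and t−1 returns) at most 2t − (t−1) of the 6 are across; that first reaches 6 at t = 5, so at least 9 crossings are needed.
The safety rule pushes this higher. Following every safe sequence of crossings, the most of the 6 that can be at the east bank as the rowboat arrives there on crossing 9 is 5 — never all 6.
So the move cannot be finished within 9 crossings. (The shortest complete plan takes 11:)
1. 2 raiders → the east bank.  (the west bank: 3S 1R; the east bank: 0S 2R)
2. 1 raider ← the west bank.  (the west bank: 3S 2R; the east bank: 0S 1R)
3. 2 raiders → the east bank.  (the west bank: 3S 0R; the east bank: 0S 3R)
4. 1 raider ← the west bank.  (the west bank: 3S 1R; the east bank: 0S 2R)
5. 2 settlers → the east bank.  (the west bank: 1S 1R; the east bank: 2S 2R)
6. 1 settler and 1 raider ← the west bank.  (the west bank: 2S 2R; the east bank: 1S 1R)
7. 2 settlers → the east bank.  (the west bank: 0S 2R; the east bank: 3S 1R)
8. 1 raider ← the west bank.  (the west bank: 0S 3R; the east bank: 3S 0R)
9. 2 raiders → the east bank.  (the west bank: 0S 1R; the east bank: 3S 2R)
10. 1 raider ← the west bank.  (the west bank: 0S 2R; the east bank: 3S 1R)
11. 2 raiders → the east bank.  (the west bank: 0S 0R; the east bank: 3S 3R)

No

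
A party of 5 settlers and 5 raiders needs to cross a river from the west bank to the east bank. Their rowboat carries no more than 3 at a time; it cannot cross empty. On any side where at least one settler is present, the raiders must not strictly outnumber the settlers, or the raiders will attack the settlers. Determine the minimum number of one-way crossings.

11

Counting alone: each trip to the east bank takes at most 3 across and each return brings at least 1 back, so after t trips out (and t−1 returns) at most 3t − (t−1) of the 10 are across; that first reaches 10 at t = 5, so at least 9 crossings are needed.
The safety rule pushes this higher. Following every safe sequence of crossings, the most of the 10 that can be at the east bank as the rowboat arrives there on crossing 9 is 9 — never all 10.
So no plan with fewer than 11 crossings exists, and this one achieves 11:
1. 2 raiders → the east bank.  (the west bank: 5S 3R; the east bank: 0S 2R)
2. 1 raider ← the west bank.  (the west bank: 5S 4R; the east bank: 0S 1R)
3. 3 raiders → the east bank.  (the west bank: 5S 1R; the east bank: 0S 4R)
4. 1 raider ← the west bank.  (the west bank: 5S 2R; the east bank: 0S 3R)
5. 3 settlers → the east bank.  (the west bank: 2S 2R; the east bank: 3S 3R)
6. 1 settler and 1 raider ← the west bank.  (the west bank: 3S 3R; the east bank: 2S 2R)
7. 3 settlers → the east bank.  (the west bank: 0S 3R; the east bank: 5S 2R)
8. 1 raider ← the west bank.  (the west bank: 0S 4R; the east bank: 5S 1R)
9. 2 raiders → the east bank.  (the west bank: 0S 2R; the east bank: 5S 3R)
10. 1 raider ← the west bank.  (the west bank: 0S 3R; the east bank: 5S 2R)
11. 3 raiders → the east bank.  (the west bank: 0S 0R; the east bank: 5S 5R)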